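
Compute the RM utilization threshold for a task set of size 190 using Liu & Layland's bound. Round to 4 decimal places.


Compute 2^(1/190) = 1.0036548056
Subtract 1: 1.0036548056 - 1 = 0.0036548056
Multiply by n: 190 * 0.0036548056 = 0.6944130640
Round to 4 dp: 0.6944

0.6944


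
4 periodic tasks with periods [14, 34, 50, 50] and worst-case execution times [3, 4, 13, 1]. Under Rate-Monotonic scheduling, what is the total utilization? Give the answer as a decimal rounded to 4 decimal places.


Compute individual utilizations (exact fractions):
  Task 1: C/T = 3/14 (approx. 0.2143)
  Task 2: C/T = 4/34 = 2/17 (approx. 0.1176)
  Task 3: C/T = 13/50 (approx. 0.26)
  Task 4: C/T = 1/50 (approx. 0.02)
Total utilization U = 3/14 + 2/17 + 13/50 + 1/50 = 3641/5950
Rounded to 4 decimal places: U = 0.6119
RM (Liu & Layland) bound for 4 tasks = 0.756828; compare with U = 3641/5950 (approx. 0.611933)
U <= bound, so schedulable by RM sufficient condition.

0.6119


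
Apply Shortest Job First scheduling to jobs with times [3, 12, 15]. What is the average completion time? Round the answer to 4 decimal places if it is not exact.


SJF order (ascending): [3, 12, 15]
Completion times:
  Job 1: burst=3, C=3
  Job 2: burst=12, C=15
  Job 3: burst=15, C=30
Average completion = 48/3 = 16.0

16.0


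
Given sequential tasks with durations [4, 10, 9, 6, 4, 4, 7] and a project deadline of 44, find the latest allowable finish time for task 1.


LF(activity 1) = deadline - sum of successor durations
Successors: activities 2 through 7 with durations [10, 9, 6, 4, 4, 7]
Sum of successor durations = 40
LF = 44 - 40 = 4

4


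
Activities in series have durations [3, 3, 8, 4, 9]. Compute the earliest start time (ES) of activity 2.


Activity 2 starts after activities 1 through 1 complete.
Predecessor durations: [3]
ES = 3 = 3

3


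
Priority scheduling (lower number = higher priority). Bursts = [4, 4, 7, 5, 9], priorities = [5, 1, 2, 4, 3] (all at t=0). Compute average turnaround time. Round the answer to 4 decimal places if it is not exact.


Sort by priority (ascending = highest first):
Order: [(1, 4), (2, 7), (3, 9), (4, 5), (5, 4)]
Completion times:
  Priority 1, burst=4, C=4
  Priority 2, burst=7, C=11
  Priority 3, burst=9, C=20
  Priority 4, burst=5, C=25
  Priority 5, burst=4, C=29
Average turnaround = 89/5 = 17.8

17.8


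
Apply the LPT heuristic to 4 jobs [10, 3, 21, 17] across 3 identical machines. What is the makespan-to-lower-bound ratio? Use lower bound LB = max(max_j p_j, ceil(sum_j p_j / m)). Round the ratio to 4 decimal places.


LPT order: [21, 17, 10, 3]
Machine loads after assignment: [21, 17, 13]
LPT makespan = 21
Lower bound = max(max_job, ceil(total/3)) = max(21, 17) = 21
Ratio = 21 / 21 = 1.0

1.0


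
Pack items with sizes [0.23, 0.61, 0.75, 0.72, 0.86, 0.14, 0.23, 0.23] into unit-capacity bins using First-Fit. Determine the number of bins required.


Place items sequentially using First-Fit:
  Item 0.23 -> new Bin 1
  Item 0.61 -> Bin 1 (now 0.84)
  Item 0.75 -> new Bin 2
  Item 0.72 -> new Bin 3
  Item 0.86 -> new Bin 4
  Item 0.14 -> Bin 1 (now 0.98)
  Item 0.23 -> Bin 2 (now 0.98)
  Item 0.23 -> Bin 3 (now 0.95)
Total bins used = 4

4


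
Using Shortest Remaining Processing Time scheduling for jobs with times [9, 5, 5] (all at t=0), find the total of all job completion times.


Since all jobs arrive at t=0, SRPT equals SPT ordering.
SPT order: [5, 5, 9]
Completion times:
  Job 1: p=5, C=5
  Job 2: p=5, C=10
  Job 3: p=9, C=19
Total completion time = 5 + 10 + 19 = 34

34


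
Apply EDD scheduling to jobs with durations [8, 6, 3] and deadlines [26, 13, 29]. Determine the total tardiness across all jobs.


Sort by due date (EDD order): [(6, 13), (8, 26), (3, 29)]
Compute completion times and tardiness:
  Job 1: p=6, d=13, C=6, tardiness=max(0,6-13)=0
  Job 2: p=8, d=26, C=14, tardiness=max(0,14-26)=0
  Job 3: p=3, d=29, C=17, tardiness=max(0,17-29)=0
Total tardiness = 0

0


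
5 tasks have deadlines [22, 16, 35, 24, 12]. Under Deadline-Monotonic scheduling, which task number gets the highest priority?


Sort tasks by relative deadline (ascending):
  Task 5: deadline = 12
  Task 2: deadline = 16
  Task 1: deadline = 22
  Task 4: deadline = 24
  Task 3: deadline = 35
Priority order (highest first): [5, 2, 1, 4, 3]
Highest priority task = 5

5


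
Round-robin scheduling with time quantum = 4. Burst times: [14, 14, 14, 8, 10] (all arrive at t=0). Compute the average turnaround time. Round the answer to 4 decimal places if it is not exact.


Time quantum = 4
Execution trace:
  J1 runs 4 units, time = 4
  J2 runs 4 units, time = 8
  J3 runs 4 units, time = 12
  J4 runs 4 units, time = 16
  J5 runs 4 units, time = 20
  J1 runs 4 units, time = 24
  J2 runs 4 units, time = 28
  J3 runs 4 units, time = 32
  J4 runs 4 units, time = 36
  J5 runs 4 units, time = 40
  J1 runs 4 units, time = 44
  J2 runs 4 units, time = 48
  J3 runs 4 units, time = 52
  J5 runs 2 units, time = 54
  J1 runs 2 units, time = 56
  J2 runs 2 units, time = 58
  J3 runs 2 units, time = 60
Finish times: [56, 58, 60, 36, 54]
Average turnaround = 264/5 = 52.8

52.8


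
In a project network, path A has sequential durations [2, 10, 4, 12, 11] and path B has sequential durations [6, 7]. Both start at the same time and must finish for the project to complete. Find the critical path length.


Path A total = 2 + 10 + 4 + 12 + 11 = 39
Path B total = 6 + 7 = 13
Critical path = longest path = max(39, 13) = 39

39


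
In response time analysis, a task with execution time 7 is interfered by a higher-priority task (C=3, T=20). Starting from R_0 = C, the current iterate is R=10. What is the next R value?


R_next = C + ceil(R_prev / T_hp) * C_hp
ceil(10 / 20) = ceil(0.5) = 1
Interference = 1 * 3 = 3
R_next = 7 + 3 = 10
R_next = R_prev, so the iteration has converged (response time = 10).

10


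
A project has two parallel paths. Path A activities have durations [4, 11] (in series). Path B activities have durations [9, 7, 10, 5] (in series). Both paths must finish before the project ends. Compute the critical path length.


Path A total = 4 + 11 = 15
Path B total = 9 + 7 + 10 + 5 = 31
Critical path = longest path = max(15, 31) = 31

31


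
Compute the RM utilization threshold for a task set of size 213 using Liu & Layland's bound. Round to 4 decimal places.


Compute 2^(1/213) = 1.0032595128
Subtract 1: 1.0032595128 - 1 = 0.0032595128
Multiply by n: 213 * 0.0032595128 = 0.6942762264
Round to 4 dp: 0.6943

0.6943


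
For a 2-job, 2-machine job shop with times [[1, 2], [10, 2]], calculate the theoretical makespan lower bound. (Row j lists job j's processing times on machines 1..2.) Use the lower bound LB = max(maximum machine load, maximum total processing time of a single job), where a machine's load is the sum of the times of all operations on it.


Machine loads:
  Machine 1: 1 + 10 = 11
  Machine 2: 2 + 2 = 4
Max machine load = 11
Job totals:
  Job 1: 3
  Job 2: 12
Max job total = 12
Lower bound = max(11, 12) = 12

12


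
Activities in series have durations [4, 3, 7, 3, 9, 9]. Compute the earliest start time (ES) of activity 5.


Activity 5 starts after activities 1 through 4 complete.
Predecessor durations: [4, 3, 7, 3]
ES = 4 + 3 + 7 + 3 = 17

17


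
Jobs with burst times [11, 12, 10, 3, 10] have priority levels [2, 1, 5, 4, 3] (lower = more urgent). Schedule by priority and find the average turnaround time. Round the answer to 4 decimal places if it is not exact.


Sort by priority (ascending = highest first):
Order: [(1, 12), (2, 11), (3, 10), (4, 3), (5, 10)]
Completion times:
  Priority 1, burst=12, C=12
  Priority 2, burst=11, C=23
  Priority 3, burst=10, C=33
  Priority 4, burst=3, C=36
  Priority 5, burst=10, C=46
Average turnaround = 150/5 = 30.0

30.0


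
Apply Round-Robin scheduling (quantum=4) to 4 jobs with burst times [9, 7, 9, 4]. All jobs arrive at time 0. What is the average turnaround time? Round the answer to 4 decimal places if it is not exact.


Time quantum = 4
Execution trace:
  J1 runs 4 units, time = 4
  J2 runs 4 units, time = 8
  J3 runs 4 units, time = 12
  J4 runs 4 units, time = 16
  J1 runs 4 units, time = 20
  J2 runs 3 units, time = 23
  J3 runs 4 units, time = 27
  J1 runs 1 units, time = 28
  J3 runs 1 units, time = 29
Finish times: [28, 23, 29, 16]
Average turnaround = 96/4 = 24.0

24.0


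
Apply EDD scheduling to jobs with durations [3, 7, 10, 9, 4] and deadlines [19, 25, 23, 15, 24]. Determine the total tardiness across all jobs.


Sort by due date (EDD order): [(9, 15), (3, 19), (10, 23), (4, 24), (7, 25)]
Compute completion times and tardiness:
  Job 1: p=9, d=15, C=9, tardiness=max(0,9-15)=0
  Job 2: p=3, d=19, C=12, tardiness=max(0,12-19)=0
  Job 3: p=10, d=23, C=22, tardiness=max(0,22-23)=0
  Job 4: p=4, d=24, C=26, tardiness=max(0,26-24)=2
  Job 5: p=7, d=25, C=33, tardiness=max(0,33-25)=8
Total tardiness = 10

10


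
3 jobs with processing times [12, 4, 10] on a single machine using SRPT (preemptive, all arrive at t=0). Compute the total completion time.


Since all jobs arrive at t=0, SRPT equals SPT ordering.
SPT order: [4, 10, 12]
Completion times:
  Job 1: p=4, C=4
  Job 2: p=10, C=14
  Job 3: p=12, C=26
Total completion time = 4 + 14 + 26 = 44

44


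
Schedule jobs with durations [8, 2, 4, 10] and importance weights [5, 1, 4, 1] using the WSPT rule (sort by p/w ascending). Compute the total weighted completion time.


Compute p/w ratios and sort ascending (WSPT): [(4, 4), (8, 5), (2, 1), (10, 1)]
Compute weighted completion times:
  Job (p=4,w=4): C=4, w*C=4*4=16
  Job (p=8,w=5): C=12, w*C=5*12=60
  Job (p=2,w=1): C=14, w*C=1*14=14
  Job (p=10,w=1): C=24, w*C=1*24=24
Total weighted completion time = 114

114


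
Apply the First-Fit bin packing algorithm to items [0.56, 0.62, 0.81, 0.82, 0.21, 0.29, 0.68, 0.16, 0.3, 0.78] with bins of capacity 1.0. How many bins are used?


Place items sequentially using First-Fit:
  Item 0.56 -> new Bin 1
  Item 0.62 -> new Bin 2
  Item 0.81 -> new Bin 3
  Item 0.82 -> new Bin 4
  Item 0.21 -> Bin 1 (now 0.77)
  Item 0.29 -> Bin 2 (now 0.91)
  Item 0.68 -> new Bin 5
  Item 0.16 -> Bin 1 (now 0.93)
  Item 0.3 -> Bin 5 (now 0.98)
  Item 0.78 -> new Bin 6
Total bins used = 6

6


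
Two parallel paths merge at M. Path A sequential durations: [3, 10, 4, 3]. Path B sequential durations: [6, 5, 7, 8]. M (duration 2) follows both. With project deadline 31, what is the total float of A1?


Forward pass: ES(A1) = sum of predecessors on chain A = 0
EF = ES + duration = 0 + 3 = 3
Backward pass: LF(M) = deadline = 31; LS(M) = 31 - 2 = 29
LF(A1) = LS(M) - sum(successors on chain A) = 29 - 17 = 12
LS = LF - duration = 12 - 3 = 9
Total float = LS - ES = 9 - 0 = 9

9


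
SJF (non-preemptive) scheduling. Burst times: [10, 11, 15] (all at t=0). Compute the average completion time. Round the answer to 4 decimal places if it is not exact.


SJF order (ascending): [10, 11, 15]
Completion times:
  Job 1: burst=10, C=10
  Job 2: burst=11, C=21
  Job 3: burst=15, C=36
Average completion = 67/3 = 22.3333

22.3333


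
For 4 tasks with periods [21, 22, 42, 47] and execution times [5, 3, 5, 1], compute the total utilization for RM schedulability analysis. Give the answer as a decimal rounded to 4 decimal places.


Compute individual utilizations (exact fractions):
  Task 1: C/T = 5/21 (approx. 0.2381)
  Task 2: C/T = 3/22 (approx. 0.1364)
  Task 3: C/T = 5/42 (approx. 0.119)
  Task 4: C/T = 1/47 (approx. 0.0213)
Total utilization U = 5/21 + 3/22 + 5/42 + 1/47 = 1863/3619
Rounded to 4 decimal places: U = 0.5148
RM (Liu & Layland) bound for 4 tasks = 0.756828; compare with U = 1863/3619 (approx. 0.514783)
U <= bound, so schedulable by RM sufficient condition.

0.5148


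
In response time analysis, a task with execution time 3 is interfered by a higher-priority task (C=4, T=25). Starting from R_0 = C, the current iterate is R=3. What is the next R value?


R_next = C + ceil(R_prev / T_hp) * C_hp
ceil(3 / 25) = ceil(0.12) = 1
Interference = 1 * 4 = 4
R_next = 3 + 4 = 7

7


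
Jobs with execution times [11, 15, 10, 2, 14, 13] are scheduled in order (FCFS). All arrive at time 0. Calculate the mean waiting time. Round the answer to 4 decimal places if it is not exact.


FCFS order (as given): [11, 15, 10, 2, 14, 13]
Waiting times:
  Job 1: wait = 0
  Job 2: wait = 11
  Job 3: wait = 26
  Job 4: wait = 36
  Job 5: wait = 38
  Job 6: wait = 52
Sum of waiting times = 163
Average waiting time = 163/6 = 27.1667

27.1667


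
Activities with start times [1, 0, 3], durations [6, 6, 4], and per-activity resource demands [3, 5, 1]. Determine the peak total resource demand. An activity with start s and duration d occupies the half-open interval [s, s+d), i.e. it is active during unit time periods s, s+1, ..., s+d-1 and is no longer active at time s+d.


Each activity i is active on [start_i, start_i + duration_i).
Compute total resource usage per time slot:
  t=0: active resources = [5], total = 5
  t=1: active resources = [3, 5], total = 8
  t=2: active resources = [3, 5], total = 8
  t=3: active resources = [3, 5, 1], total = 9
  t=4: active resources = [3, 5, 1], total = 9
  t=5: active resources = [3, 5, 1], total = 9
  t=6: active resources = [3, 1], total = 4
Peak resource demand = 9

9


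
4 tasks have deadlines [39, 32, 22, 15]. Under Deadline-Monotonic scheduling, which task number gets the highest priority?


Sort tasks by relative deadline (ascending):
  Task 4: deadline = 15
  Task 3: deadline = 22
  Task 2: deadline = 32
  Task 1: deadline = 39
Priority order (highest first): [4, 3, 2, 1]
Highest priority task = 4

4


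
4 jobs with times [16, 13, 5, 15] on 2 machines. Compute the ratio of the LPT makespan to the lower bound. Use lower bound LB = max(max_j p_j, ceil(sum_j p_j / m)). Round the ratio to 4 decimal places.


LPT order: [16, 15, 13, 5]
Machine loads after assignment: [21, 28]
LPT makespan = 28
Lower bound = max(max_job, ceil(total/2)) = max(16, 25) = 25
Ratio = 28 / 25 = 1.12

1.12


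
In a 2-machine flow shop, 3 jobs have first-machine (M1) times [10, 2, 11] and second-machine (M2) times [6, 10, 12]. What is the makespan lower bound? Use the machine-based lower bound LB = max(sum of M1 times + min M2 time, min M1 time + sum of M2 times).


LB1 = sum(M1 times) + min(M2 times) = 23 + 6 = 29
LB2 = min(M1 times) + sum(M2 times) = 2 + 28 = 30
Lower bound = max(LB1, LB2) = max(29, 30) = 30

30


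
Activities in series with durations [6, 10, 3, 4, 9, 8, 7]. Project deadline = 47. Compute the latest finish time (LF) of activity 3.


LF(activity 3) = deadline - sum of successor durations
Successors: activities 4 through 7 with durations [4, 9, 8, 7]
Sum of successor durations = 28
LF = 47 - 28 = 19

19


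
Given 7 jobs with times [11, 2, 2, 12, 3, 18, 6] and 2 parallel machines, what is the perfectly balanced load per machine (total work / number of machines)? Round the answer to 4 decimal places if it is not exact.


Total processing time = 11 + 2 + 2 + 12 + 3 + 18 + 6 = 54
Number of machines = 2
Ideal balanced load = 54 / 2 = 27.0

27.0


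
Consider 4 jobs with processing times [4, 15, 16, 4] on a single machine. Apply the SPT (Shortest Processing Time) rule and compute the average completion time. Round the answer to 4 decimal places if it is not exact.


Sort jobs by processing time (SPT order): [4, 4, 15, 16]
Compute completion times sequentially:
  Job 1: processing = 4, completes at 4
  Job 2: processing = 4, completes at 8
  Job 3: processing = 15, completes at 23
  Job 4: processing = 16, completes at 39
Sum of completion times = 74
Average completion time = 74/4 = 18.5

18.5


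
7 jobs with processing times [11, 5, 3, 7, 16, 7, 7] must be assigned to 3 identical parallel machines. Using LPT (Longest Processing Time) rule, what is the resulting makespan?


Sort jobs in decreasing order (LPT): [16, 11, 7, 7, 7, 5, 3]
Assign each job to the least loaded machine:
  Machine 1: jobs [16, 3], load = 19
  Machine 2: jobs [11, 7], load = 18
  Machine 3: jobs [7, 7, 5], load = 19
Makespan = max load = 19

19


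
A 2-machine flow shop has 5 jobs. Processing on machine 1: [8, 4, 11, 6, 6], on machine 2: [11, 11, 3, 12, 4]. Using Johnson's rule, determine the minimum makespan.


Apply Johnson's rule:
  Group 1 (a <= b): [(2, 4, 11), (4, 6, 12), (1, 8, 11)]
  Group 2 (a > b): [(5, 6, 4), (3, 11, 3)]
Optimal job order: [2, 4, 1, 5, 3]
Schedule:
  Job 2: M1 done at 4, M2 done at 15
  Job 4: M1 done at 10, M2 done at 27
  Job 1: M1 done at 18, M2 done at 38
  Job 5: M1 done at 24, M2 done at 42
  Job 3: M1 done at 35, M2 done at 45
Makespan = 45

45


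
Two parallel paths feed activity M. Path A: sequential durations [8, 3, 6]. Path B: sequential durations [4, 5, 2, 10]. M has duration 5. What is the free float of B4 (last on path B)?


ES(B4) = sum of predecessors on chain B = 11
EF(B4) = ES + duration = 11 + 10 = 21
Successor of B4 is M. ES(M) = max(sum(A), sum(B)) = max(17, 21) = 21
Free float = ES(successor) - EF(current) = 21 - 21 = 0

0


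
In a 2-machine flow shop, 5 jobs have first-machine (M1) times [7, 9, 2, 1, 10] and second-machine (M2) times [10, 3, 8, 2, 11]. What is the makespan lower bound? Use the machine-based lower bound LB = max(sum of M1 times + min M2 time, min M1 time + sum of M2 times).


LB1 = sum(M1 times) + min(M2 times) = 29 + 2 = 31
LB2 = min(M1 times) + sum(M2 times) = 1 + 34 = 35
Lower bound = max(LB1, LB2) = max(31, 35) = 35

35


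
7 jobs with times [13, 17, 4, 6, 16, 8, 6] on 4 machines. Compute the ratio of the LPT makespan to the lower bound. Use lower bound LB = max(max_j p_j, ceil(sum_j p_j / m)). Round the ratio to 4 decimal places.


LPT order: [17, 16, 13, 8, 6, 6, 4]
Machine loads after assignment: [17, 16, 19, 18]
LPT makespan = 19
Lower bound = max(max_job, ceil(total/4)) = max(17, 18) = 18
Ratio = 19 / 18 = 1.0556

1.0556


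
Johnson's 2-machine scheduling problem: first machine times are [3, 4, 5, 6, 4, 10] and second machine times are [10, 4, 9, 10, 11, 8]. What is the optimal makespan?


Apply Johnson's rule:
  Group 1 (a <= b): [(1, 3, 10), (2, 4, 4), (5, 4, 11), (3, 5, 9), (4, 6, 10)]
  Group 2 (a > b): [(6, 10, 8)]
Optimal job order: [1, 2, 5, 3, 4, 6]
Schedule:
  Job 1: M1 done at 3, M2 done at 13
  Job 2: M1 done at 7, M2 done at 17
  Job 5: M1 done at 11, M2 done at 28
  Job 3: M1 done at 16, M2 done at 37
  Job 4: M1 done at 22, M2 done at 47
  Job 6: M1 done at 32, M2 done at 55
Makespan = 55

55


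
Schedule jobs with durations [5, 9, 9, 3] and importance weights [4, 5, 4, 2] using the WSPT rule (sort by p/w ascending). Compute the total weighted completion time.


Compute p/w ratios and sort ascending (WSPT): [(5, 4), (3, 2), (9, 5), (9, 4)]
Compute weighted completion times:
  Job (p=5,w=4): C=5, w*C=4*5=20
  Job (p=3,w=2): C=8, w*C=2*8=16
  Job (p=9,w=5): C=17, w*C=5*17=85
  Job (p=9,w=4): C=26, w*C=4*26=104
Total weighted completion time = 225

225


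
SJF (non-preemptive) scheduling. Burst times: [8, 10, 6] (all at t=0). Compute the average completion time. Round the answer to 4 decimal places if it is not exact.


SJF order (ascending): [6, 8, 10]
Completion times:
  Job 1: burst=6, C=6
  Job 2: burst=8, C=14
  Job 3: burst=10, C=24
Average completion = 44/3 = 14.6667

14.6667


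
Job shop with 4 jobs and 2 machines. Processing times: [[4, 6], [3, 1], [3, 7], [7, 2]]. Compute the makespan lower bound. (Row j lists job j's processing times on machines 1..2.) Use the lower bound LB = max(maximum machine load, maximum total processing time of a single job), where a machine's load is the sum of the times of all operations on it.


Machine loads:
  Machine 1: 4 + 3 + 3 + 7 = 17
  Machine 2: 6 + 1 + 7 + 2 = 16
Max machine load = 17
Job totals:
  Job 1: 10
  Job 2: 4
  Job 3: 10
  Job 4: 9
Max job total = 10
Lower bound = max(17, 10) = 17

17


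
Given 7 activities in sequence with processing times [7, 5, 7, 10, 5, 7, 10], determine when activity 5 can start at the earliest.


Activity 5 starts after activities 1 through 4 complete.
Predecessor durations: [7, 5, 7, 10]
ES = 7 + 5 + 7 + 10 = 29

29


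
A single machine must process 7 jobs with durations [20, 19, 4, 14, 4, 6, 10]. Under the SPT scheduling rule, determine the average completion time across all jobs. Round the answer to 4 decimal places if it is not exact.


Sort jobs by processing time (SPT order): [4, 4, 6, 10, 14, 19, 20]
Compute completion times sequentially:
  Job 1: processing = 4, completes at 4
  Job 2: processing = 4, completes at 8
  Job 3: processing = 6, completes at 14
  Job 4: processing = 10, completes at 24
  Job 5: processing = 14, completes at 38
  Job 6: processing = 19, completes at 57
  Job 7: processing = 20, completes at 77
Sum of completion times = 222
Average completion time = 222/7 = 31.7143

31.7143


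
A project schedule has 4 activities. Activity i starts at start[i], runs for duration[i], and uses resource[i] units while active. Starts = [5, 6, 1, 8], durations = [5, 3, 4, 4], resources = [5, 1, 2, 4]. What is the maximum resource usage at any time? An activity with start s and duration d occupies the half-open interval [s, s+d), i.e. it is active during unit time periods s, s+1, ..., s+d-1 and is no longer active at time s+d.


Each activity i is active on [start_i, start_i + duration_i).
Compute total resource usage per time slot:
  t=0: active resources = [], total = 0
  t=1: active resources = [2], total = 2
  t=2: active resources = [2], total = 2
  t=3: active resources = [2], total = 2
  t=4: active resources = [2], total = 2
  t=5: active resources = [5], total = 5
  t=6: active resources = [5, 1], total = 6
  t=7: active resources = [5, 1], total = 6
  t=8: active resources = [5, 1, 4], total = 10
  t=9: active resources = [5, 4], total = 9
  t=10: active resources = [4], total = 4
  t=11: active resources = [4], total = 4
Peak resource demand = 10

10


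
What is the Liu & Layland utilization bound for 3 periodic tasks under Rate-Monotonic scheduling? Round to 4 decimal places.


Compute 2^(1/3) = 1.2599210499
Subtract 1: 1.2599210499 - 1 = 0.2599210499
Multiply by n: 3 * 0.2599210499 = 0.7797631497
Round to 4 dp: 0.7798

0.7798


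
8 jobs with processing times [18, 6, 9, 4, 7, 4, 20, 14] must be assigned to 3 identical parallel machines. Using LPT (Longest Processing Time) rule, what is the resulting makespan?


Sort jobs in decreasing order (LPT): [20, 18, 14, 9, 7, 6, 4, 4]
Assign each job to the least loaded machine:
  Machine 1: jobs [20, 6], load = 26
  Machine 2: jobs [18, 7, 4], load = 29
  Machine 3: jobs [14, 9, 4], load = 27
Makespan = max load = 29

29


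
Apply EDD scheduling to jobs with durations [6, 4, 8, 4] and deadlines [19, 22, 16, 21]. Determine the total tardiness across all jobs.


Sort by due date (EDD order): [(8, 16), (6, 19), (4, 21), (4, 22)]
Compute completion times and tardiness:
  Job 1: p=8, d=16, C=8, tardiness=max(0,8-16)=0
  Job 2: p=6, d=19, C=14, tardiness=max(0,14-19)=0
  Job 3: p=4, d=21, C=18, tardiness=max(0,18-21)=0
  Job 4: p=4, d=22, C=22, tardiness=max(0,22-22)=0
Total tardiness = 0

0


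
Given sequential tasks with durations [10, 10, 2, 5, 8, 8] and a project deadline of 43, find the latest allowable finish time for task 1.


LF(activity 1) = deadline - sum of successor durations
Successors: activities 2 through 6 with durations [10, 2, 5, 8, 8]
Sum of successor durations = 33
LF = 43 - 33 = 10

10


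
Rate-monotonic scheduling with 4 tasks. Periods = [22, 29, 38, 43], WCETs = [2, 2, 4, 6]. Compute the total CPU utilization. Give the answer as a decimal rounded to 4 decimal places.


Compute individual utilizations (exact fractions):
  Task 1: C/T = 2/22 = 1/11 (approx. 0.0909)
  Task 2: C/T = 2/29 (approx. 0.069)
  Task 3: C/T = 4/38 = 2/19 (approx. 0.1053)
  Task 4: C/T = 6/43 (approx. 0.1395)
Total utilization U = 1/11 + 2/29 + 2/19 + 6/43 = 105467/260623
Rounded to 4 decimal places: U = 0.4047
RM (Liu & Layland) bound for 4 tasks = 0.756828; compare with U = 105467/260623 (approx. 0.404673)
U <= bound, so schedulable by RM sufficient condition.

0.4047


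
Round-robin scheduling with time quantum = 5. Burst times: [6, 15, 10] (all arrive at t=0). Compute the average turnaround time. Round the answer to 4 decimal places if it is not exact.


Time quantum = 5
Execution trace:
  J1 runs 5 units, time = 5
  J2 runs 5 units, time = 10
  J3 runs 5 units, time = 15
  J1 runs 1 units, time = 16
  J2 runs 5 units, time = 21
  J3 runs 5 units, time = 26
  J2 runs 5 units, time = 31
Finish times: [16, 31, 26]
Average turnaround = 73/3 = 24.3333

24.3333


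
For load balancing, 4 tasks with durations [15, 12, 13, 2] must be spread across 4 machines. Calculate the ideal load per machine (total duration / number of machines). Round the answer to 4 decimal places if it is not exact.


Total processing time = 15 + 12 + 13 + 2 = 42
Number of machines = 4
Ideal balanced load = 42 / 4 = 10.5

10.5


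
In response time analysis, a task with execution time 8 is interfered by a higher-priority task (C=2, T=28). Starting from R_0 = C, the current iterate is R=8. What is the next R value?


R_next = C + ceil(R_prev / T_hp) * C_hp
ceil(8 / 28) = ceil(0.2857) = 1
Interference = 1 * 2 = 2
R_next = 8 + 2 = 10

10


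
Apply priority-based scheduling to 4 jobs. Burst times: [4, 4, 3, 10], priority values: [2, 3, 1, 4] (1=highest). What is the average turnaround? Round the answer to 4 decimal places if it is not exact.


Sort by priority (ascending = highest first):
Order: [(1, 3), (2, 4), (3, 4), (4, 10)]
Completion times:
  Priority 1, burst=3, C=3
  Priority 2, burst=4, C=7
  Priority 3, burst=4, C=11
  Priority 4, burst=10, C=21
Average turnaround = 42/4 = 10.5

10.5


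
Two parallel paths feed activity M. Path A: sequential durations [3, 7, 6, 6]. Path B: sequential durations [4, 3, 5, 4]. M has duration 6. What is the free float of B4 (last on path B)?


ES(B4) = sum of predecessors on chain B = 12
EF(B4) = ES + duration = 12 + 4 = 16
Successor of B4 is M. ES(M) = max(sum(A), sum(B)) = max(22, 16) = 22
Free float = ES(successor) - EF(current) = 22 - 16 = 6

6


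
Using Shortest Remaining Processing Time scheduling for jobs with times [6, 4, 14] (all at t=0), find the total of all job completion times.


Since all jobs arrive at t=0, SRPT equals SPT ordering.
SPT order: [4, 6, 14]
Completion times:
  Job 1: p=4, C=4
  Job 2: p=6, C=10
  Job 3: p=14, C=24
Total completion time = 4 + 10 + 24 = 38

38


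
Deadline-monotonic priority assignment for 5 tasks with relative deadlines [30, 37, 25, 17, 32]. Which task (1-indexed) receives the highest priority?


Sort tasks by relative deadline (ascending):
  Task 4: deadline = 17
  Task 3: deadline = 25
  Task 1: deadline = 30
  Task 5: deadline = 32
  Task 2: deadline = 37
Priority order (highest first): [4, 3, 1, 5, 2]
Highest priority task = 4

4


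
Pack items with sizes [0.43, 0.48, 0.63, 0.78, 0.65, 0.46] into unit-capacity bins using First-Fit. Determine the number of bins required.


Place items sequentially using First-Fit:
  Item 0.43 -> new Bin 1
  Item 0.48 -> Bin 1 (now 0.91)
  Item 0.63 -> new Bin 2
  Item 0.78 -> new Bin 3
  Item 0.65 -> new Bin 4
  Item 0.46 -> new Bin 5
Total bins used = 5

5


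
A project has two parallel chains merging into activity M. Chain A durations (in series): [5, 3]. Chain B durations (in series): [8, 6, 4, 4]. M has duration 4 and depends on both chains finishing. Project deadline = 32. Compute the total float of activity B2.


Forward pass: ES(B2) = sum of predecessors on chain B = 8
EF = ES + duration = 8 + 6 = 14
Backward pass: LF(M) = deadline = 32; LS(M) = 32 - 4 = 28
LF(B2) = LS(M) - sum(successors on chain B) = 28 - 8 = 20
LS = LF - duration = 20 - 6 = 14
Total float = LS - ES = 14 - 8 = 6

6


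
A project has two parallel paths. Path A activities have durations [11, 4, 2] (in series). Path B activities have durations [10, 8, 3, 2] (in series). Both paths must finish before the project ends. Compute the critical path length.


Path A total = 11 + 4 + 2 = 17
Path B total = 10 + 8 + 3 + 2 = 23
Critical path = longest path = max(17, 23) = 23

23


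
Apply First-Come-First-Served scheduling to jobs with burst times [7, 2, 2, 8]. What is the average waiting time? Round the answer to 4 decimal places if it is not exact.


FCFS order (as given): [7, 2, 2, 8]
Waiting times:
  Job 1: wait = 0
  Job 2: wait = 7
  Job 3: wait = 9
  Job 4: wait = 11
Sum of waiting times = 27
Average waiting time = 27/4 = 6.75

6.75


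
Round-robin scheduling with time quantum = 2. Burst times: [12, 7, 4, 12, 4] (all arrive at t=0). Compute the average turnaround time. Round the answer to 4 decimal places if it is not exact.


Time quantum = 2
Execution trace:
  J1 runs 2 units, time = 2
  J2 runs 2 units, time = 4
  J3 runs 2 units, time = 6
  J4 runs 2 units, time = 8
  J5 runs 2 units, time = 10
  J1 runs 2 units, time = 12
  J2 runs 2 units, time = 14
  J3 runs 2 units, time = 16
  J4 runs 2 units, time = 18
  J5 runs 2 units, time = 20
  J1 runs 2 units, time = 22
  J2 runs 2 units, time = 24
  J4 runs 2 units, time = 26
  J1 runs 2 units, time = 28
  J2 runs 1 units, time = 29
  J4 runs 2 units, time = 31
  J1 runs 2 units, time = 33
  J4 runs 2 units, time = 35
  J1 runs 2 units, time = 37
  J4 runs 2 units, time = 39
Finish times: [37, 29, 16, 39, 20]
Average turnaround = 141/5 = 28.2

28.2


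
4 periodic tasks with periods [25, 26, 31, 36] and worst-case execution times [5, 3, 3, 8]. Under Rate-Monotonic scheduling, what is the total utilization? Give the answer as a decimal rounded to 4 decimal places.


Compute individual utilizations (exact fractions):
  Task 1: C/T = 5/25 = 1/5 (approx. 0.2)
  Task 2: C/T = 3/26 (approx. 0.1154)
  Task 3: C/T = 3/31 (approx. 0.0968)
  Task 4: C/T = 8/36 = 2/9 (approx. 0.2222)
Total utilization U = 1/5 + 3/26 + 3/31 + 2/9 = 23009/36270
Rounded to 4 decimal places: U = 0.6344
RM (Liu & Layland) bound for 4 tasks = 0.756828; compare with U = 23009/36270 (approx. 0.634381)
U <= bound, so schedulable by RM sufficient condition.

0.6344


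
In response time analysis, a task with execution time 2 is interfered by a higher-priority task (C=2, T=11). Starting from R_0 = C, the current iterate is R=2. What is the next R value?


R_next = C + ceil(R_prev / T_hp) * C_hp
ceil(2 / 11) = ceil(0.1818) = 1
Interference = 1 * 2 = 2
R_next = 2 + 2 = 4

4


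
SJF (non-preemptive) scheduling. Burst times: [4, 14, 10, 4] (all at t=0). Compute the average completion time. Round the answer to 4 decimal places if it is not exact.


SJF order (ascending): [4, 4, 10, 14]
Completion times:
  Job 1: burst=4, C=4
  Job 2: burst=4, C=8
  Job 3: burst=10, C=18
  Job 4: burst=14, C=32
Average completion = 62/4 = 15.5

15.5


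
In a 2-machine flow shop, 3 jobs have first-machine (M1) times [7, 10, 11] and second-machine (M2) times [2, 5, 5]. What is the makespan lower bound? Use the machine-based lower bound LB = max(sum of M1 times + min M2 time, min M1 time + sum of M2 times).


LB1 = sum(M1 times) + min(M2 times) = 28 + 2 = 30
LB2 = min(M1 times) + sum(M2 times) = 7 + 12 = 19
Lower bound = max(LB1, LB2) = max(30, 19) = 30

30


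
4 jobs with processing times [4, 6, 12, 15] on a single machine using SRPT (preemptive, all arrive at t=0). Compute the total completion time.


Since all jobs arrive at t=0, SRPT equals SPT ordering.
SPT order: [4, 6, 12, 15]
Completion times:
  Job 1: p=4, C=4
  Job 2: p=6, C=10
  Job 3: p=12, C=22
  Job 4: p=15, C=37
Total completion time = 4 + 10 + 22 + 37 = 73

73


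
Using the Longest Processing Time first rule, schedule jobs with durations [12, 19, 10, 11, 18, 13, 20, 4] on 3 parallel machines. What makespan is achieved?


Sort jobs in decreasing order (LPT): [20, 19, 18, 13, 12, 11, 10, 4]
Assign each job to the least loaded machine:
  Machine 1: jobs [20, 11, 10], load = 41
  Machine 2: jobs [19, 12, 4], load = 35
  Machine 3: jobs [18, 13], load = 31
Makespan = max load = 41

41


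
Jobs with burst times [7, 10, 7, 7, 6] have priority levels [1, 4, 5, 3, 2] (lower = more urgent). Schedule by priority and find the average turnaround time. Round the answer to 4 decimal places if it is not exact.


Sort by priority (ascending = highest first):
Order: [(1, 7), (2, 6), (3, 7), (4, 10), (5, 7)]
Completion times:
  Priority 1, burst=7, C=7
  Priority 2, burst=6, C=13
  Priority 3, burst=7, C=20
  Priority 4, burst=10, C=30
  Priority 5, burst=7, C=37
Average turnaround = 107/5 = 21.4

21.4


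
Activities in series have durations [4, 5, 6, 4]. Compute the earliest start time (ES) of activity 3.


Activity 3 starts after activities 1 through 2 complete.
Predecessor durations: [4, 5]
ES = 4 + 5 = 9

9


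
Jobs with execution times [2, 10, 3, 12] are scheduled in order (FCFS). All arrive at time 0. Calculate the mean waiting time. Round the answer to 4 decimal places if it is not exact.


FCFS order (as given): [2, 10, 3, 12]
Waiting times:
  Job 1: wait = 0
  Job 2: wait = 2
  Job 3: wait = 12
  Job 4: wait = 15
Sum of waiting times = 29
Average waiting time = 29/4 = 7.25

7.25


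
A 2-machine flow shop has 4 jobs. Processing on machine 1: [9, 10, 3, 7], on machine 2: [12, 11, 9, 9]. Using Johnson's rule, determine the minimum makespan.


Apply Johnson's rule:
  Group 1 (a <= b): [(3, 3, 9), (4, 7, 9), (1, 9, 12), (2, 10, 11)]
  Group 2 (a > b): []
Optimal job order: [3, 4, 1, 2]
Schedule:
  Job 3: M1 done at 3, M2 done at 12
  Job 4: M1 done at 10, M2 done at 21
  Job 1: M1 done at 19, M2 done at 33
  Job 2: M1 done at 29, M2 done at 44
Makespan = 44

44


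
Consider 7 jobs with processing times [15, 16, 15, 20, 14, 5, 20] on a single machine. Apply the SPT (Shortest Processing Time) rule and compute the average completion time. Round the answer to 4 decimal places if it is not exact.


Sort jobs by processing time (SPT order): [5, 14, 15, 15, 16, 20, 20]
Compute completion times sequentially:
  Job 1: processing = 5, completes at 5
  Job 2: processing = 14, completes at 19
  Job 3: processing = 15, completes at 34
  Job 4: processing = 15, completes at 49
  Job 5: processing = 16, completes at 65
  Job 6: processing = 20, completes at 85
  Job 7: processing = 20, completes at 105
Sum of completion times = 362
Average completion time = 362/7 = 51.7143

51.7143


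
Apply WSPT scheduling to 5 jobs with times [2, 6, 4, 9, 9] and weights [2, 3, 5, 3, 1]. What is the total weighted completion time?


Compute p/w ratios and sort ascending (WSPT): [(4, 5), (2, 2), (6, 3), (9, 3), (9, 1)]
Compute weighted completion times:
  Job (p=4,w=5): C=4, w*C=5*4=20
  Job (p=2,w=2): C=6, w*C=2*6=12
  Job (p=6,w=3): C=12, w*C=3*12=36
  Job (p=9,w=3): C=21, w*C=3*21=63
  Job (p=9,w=1): C=30, w*C=1*30=30
Total weighted completion time = 161

161


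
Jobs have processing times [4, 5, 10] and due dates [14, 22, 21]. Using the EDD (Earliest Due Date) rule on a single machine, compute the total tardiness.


Sort by due date (EDD order): [(4, 14), (10, 21), (5, 22)]
Compute completion times and tardiness:
  Job 1: p=4, d=14, C=4, tardiness=max(0,4-14)=0
  Job 2: p=10, d=21, C=14, tardiness=max(0,14-21)=0
  Job 3: p=5, d=22, C=19, tardiness=max(0,19-22)=0
Total tardiness = 0

0


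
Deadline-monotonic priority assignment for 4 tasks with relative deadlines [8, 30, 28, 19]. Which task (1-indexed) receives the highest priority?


Sort tasks by relative deadline (ascending):
  Task 1: deadline = 8
  Task 4: deadline = 19
  Task 3: deadline = 28
  Task 2: deadline = 30
Priority order (highest first): [1, 4, 3, 2]
Highest priority task = 1

1


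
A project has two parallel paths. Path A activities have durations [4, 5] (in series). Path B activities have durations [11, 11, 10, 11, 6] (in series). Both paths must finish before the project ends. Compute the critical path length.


Path A total = 4 + 5 = 9
Path B total = 11 + 11 + 10 + 11 + 6 = 49
Critical path = longest path = max(9, 49) = 49

49


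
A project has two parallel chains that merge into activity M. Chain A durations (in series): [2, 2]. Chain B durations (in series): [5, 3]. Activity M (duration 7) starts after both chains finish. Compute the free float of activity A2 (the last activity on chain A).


ES(A2) = sum of predecessors on chain A = 2
EF(A2) = ES + duration = 2 + 2 = 4
Successor of A2 is M. ES(M) = max(sum(A), sum(B)) = max(4, 8) = 8
Free float = ES(successor) - EF(current) = 8 - 4 = 4

4


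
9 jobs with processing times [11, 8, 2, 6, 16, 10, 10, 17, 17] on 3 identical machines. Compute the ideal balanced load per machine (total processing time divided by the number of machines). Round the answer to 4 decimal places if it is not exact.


Total processing time = 11 + 8 + 2 + 6 + 16 + 10 + 10 + 17 + 17 = 97
Number of machines = 3
Ideal balanced load = 97 / 3 = 32.3333

32.3333


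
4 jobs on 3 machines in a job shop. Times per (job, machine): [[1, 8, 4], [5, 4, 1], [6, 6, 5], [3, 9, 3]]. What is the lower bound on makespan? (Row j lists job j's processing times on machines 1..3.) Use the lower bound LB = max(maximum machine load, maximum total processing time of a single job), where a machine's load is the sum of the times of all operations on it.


Machine loads:
  Machine 1: 1 + 5 + 6 + 3 = 15
  Machine 2: 8 + 4 + 6 + 9 = 27
  Machine 3: 4 + 1 + 5 + 3 = 13
Max machine load = 27
Job totals:
  Job 1: 13
  Job 2: 10
  Job 3: 17
  Job 4: 15
Max job total = 17
Lower bound = max(27, 17) = 27

27


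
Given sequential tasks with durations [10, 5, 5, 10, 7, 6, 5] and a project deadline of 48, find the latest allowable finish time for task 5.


LF(activity 5) = deadline - sum of successor durations
Successors: activities 6 through 7 with durations [6, 5]
Sum of successor durations = 11
LF = 48 - 11 = 37

37


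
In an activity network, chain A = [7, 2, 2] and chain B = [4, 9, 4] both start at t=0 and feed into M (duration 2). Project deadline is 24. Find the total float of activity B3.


Forward pass: ES(B3) = sum of predecessors on chain B = 13
EF = ES + duration = 13 + 4 = 17
Backward pass: LF(M) = deadline = 24; LS(M) = 24 - 2 = 22
LF(B3) = LS(M) - sum(successors on chain B) = 22 - 0 = 22
LS = LF - duration = 22 - 4 = 18
Total float = LS - ES = 18 - 13 = 5

5


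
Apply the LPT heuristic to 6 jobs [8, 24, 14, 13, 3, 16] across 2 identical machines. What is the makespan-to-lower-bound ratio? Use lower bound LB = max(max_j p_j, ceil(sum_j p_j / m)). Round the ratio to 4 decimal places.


LPT order: [24, 16, 14, 13, 8, 3]
Machine loads after assignment: [40, 38]
LPT makespan = 40
Lower bound = max(max_job, ceil(total/2)) = max(24, 39) = 39
Ratio = 40 / 39 = 1.0256

1.0256


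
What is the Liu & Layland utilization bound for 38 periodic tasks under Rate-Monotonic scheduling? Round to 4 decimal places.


Compute 2^(1/38) = 1.0184080933
Subtract 1: 1.0184080933 - 1 = 0.0184080933
Multiply by n: 38 * 0.0184080933 = 0.6995075454
Round to 4 dp: 0.6995

0.6995


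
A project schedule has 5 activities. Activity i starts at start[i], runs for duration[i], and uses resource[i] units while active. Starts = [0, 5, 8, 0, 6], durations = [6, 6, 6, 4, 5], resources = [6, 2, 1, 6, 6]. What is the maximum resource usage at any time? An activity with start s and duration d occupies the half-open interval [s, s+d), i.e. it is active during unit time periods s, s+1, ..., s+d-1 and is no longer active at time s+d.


Each activity i is active on [start_i, start_i + duration_i).
Compute total resource usage per time slot:
  t=0: active resources = [6, 6], total = 12
  t=1: active resources = [6, 6], total = 12
  t=2: active resources = [6, 6], total = 12
  t=3: active resources = [6, 6], total = 12
  t=4: active resources = [6], total = 6
  t=5: active resources = [6, 2], total = 8
  t=6: active resources = [2, 6], total = 8
  t=7: active resources = [2, 6], total = 8
  t=8: active resources = [2, 1, 6], total = 9
  t=9: active resources = [2, 1, 6], total = 9
  t=10: active resources = [2, 1, 6], total = 9
  t=11: active resources = [1], total = 1
  t=12: active resources = [1], total = 1
  t=13: active resources = [1], total = 1
Peak resource demand = 12

12
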